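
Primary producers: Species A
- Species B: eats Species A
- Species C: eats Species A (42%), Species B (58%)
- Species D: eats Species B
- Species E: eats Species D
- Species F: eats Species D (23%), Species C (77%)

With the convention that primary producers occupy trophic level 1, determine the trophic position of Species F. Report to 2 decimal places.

3.68

Species B: 1 + 1 = 2
Species C: 1 + (0.42×1 + 0.58×2) = 2.58
Species D: 1 + 2 = 3
Species E: 1 + 3 = 4
Species F: 1 + (0.23×3 + 0.77×2.58) = 3.6766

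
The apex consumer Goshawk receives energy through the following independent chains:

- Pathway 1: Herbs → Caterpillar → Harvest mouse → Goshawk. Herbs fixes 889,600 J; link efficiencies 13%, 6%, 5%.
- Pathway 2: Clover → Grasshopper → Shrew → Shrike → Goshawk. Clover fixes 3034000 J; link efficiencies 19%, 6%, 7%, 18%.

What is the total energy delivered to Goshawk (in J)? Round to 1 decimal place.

Pathway 1: 889600 × 0.13 × 0.06 × 0.05 = 346.944 J
Pathway 2: 3034000 × 0.19 × 0.06 × 0.07 × 0.18 = 435.80376 J
Total at Goshawk: 346.944 + 435.80376 = 782.74776 J

782.7 J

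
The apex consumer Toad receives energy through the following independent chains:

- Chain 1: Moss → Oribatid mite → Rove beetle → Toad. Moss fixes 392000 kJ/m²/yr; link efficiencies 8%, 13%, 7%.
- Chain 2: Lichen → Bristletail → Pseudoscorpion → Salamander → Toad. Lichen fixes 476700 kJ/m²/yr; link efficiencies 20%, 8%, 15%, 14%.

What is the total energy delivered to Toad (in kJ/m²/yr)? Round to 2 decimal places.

Chain 1: 392000 × 0.08 × 0.13 × 0.07 = 285.376 kJ/m²/yr
Chain 2: 476700 × 0.2 × 0.08 × 0.15 × 0.14 = 160.1712 kJ/m²/yr
Total at Toad: 285.376 + 160.1712 = 445.5472 kJ/m²/yr

445.55 kJ/m²/yr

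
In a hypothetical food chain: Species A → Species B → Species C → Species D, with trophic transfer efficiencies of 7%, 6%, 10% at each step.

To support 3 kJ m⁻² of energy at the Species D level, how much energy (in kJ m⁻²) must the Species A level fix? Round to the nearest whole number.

Cumulative transfer efficiency: 0.07 × 0.06 × 0.1 = 0.00042
Species A energy = 3 / 0.00042 = 7143 kJ m⁻²

7143 kJ m⁻²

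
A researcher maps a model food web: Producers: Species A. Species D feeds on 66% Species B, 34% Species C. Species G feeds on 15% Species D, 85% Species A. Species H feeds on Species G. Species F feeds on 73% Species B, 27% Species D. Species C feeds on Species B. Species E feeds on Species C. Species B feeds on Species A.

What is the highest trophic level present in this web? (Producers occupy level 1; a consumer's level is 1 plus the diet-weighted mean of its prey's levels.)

4

Species B: 1 + 1 = 2
Species C: 1 + 2 = 3
Species D: 1 + (0.66×2 + 0.34×3) = 3.34
Species E: 1 + 3 = 4
Species F: 1 + (0.73×2 + 0.27×3.34) = 3.3618
Species G: 1 + (0.15×3.34 + 0.85×1) = 2.351
Species H: 1 + 2.351 = 3.351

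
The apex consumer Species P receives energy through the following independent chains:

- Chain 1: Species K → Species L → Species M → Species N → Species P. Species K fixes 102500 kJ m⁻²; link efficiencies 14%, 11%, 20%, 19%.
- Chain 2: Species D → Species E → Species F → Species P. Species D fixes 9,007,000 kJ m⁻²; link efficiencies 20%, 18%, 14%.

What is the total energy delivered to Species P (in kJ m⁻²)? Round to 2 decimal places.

Chain 1: 102500 × 0.14 × 0.11 × 0.2 × 0.19 = 59.983 kJ m⁻²
Chain 2: 9007000 × 0.2 × 0.18 × 0.14 = 45395.28 kJ m⁻²
Total at Species P: 59.983 + 45395.28 = 45455.263 kJ m⁻²

45455.26 kJ m⁻²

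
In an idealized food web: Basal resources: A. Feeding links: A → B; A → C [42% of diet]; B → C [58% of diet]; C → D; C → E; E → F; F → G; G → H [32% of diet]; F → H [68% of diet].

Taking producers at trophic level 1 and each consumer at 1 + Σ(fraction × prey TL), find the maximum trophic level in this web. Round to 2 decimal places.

B: 1 + 1 = 2
C: 1 + (0.42×1 + 0.58×2) = 2.58
D: 1 + 2.58 = 3.58
E: 1 + 2.58 = 3.58
F: 1 + 3.58 = 4.58
G: 1 + 4.58 = 5.58
H: 1 + (0.32×5.58 + 0.68×4.58) = 5.9

5.90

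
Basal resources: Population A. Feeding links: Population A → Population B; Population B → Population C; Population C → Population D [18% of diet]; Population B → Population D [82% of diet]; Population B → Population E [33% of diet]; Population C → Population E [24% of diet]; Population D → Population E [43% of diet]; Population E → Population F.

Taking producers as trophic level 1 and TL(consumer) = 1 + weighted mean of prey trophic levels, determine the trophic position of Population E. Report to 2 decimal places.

3.75

Population B: 1 + 1 = 2
Population C: 1 + 2 = 3
Population D: 1 + (0.18×3 + 0.82×2) = 3.18
Population E: 1 + (0.33×2 + 0.24×3 + 0.43×3.18) = 3.7474
Population F: 1 + 3.7474 = 4.7474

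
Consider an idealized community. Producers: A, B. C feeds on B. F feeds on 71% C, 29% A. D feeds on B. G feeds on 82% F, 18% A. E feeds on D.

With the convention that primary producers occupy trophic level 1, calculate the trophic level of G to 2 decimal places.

3.40

C: 1 + 1 = 2
D: 1 + 1 = 2
E: 1 + 2 = 3
F: 1 + (0.71×2 + 0.29×1) = 2.71
G: 1 + (0.82×2.71 + 0.18×1) = 3.4022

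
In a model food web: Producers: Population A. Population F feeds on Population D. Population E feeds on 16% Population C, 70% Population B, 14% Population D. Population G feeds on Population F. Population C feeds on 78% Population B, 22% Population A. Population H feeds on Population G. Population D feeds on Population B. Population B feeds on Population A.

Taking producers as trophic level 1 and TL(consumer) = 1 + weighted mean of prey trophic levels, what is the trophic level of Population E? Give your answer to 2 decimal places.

3.26

Population B: 1 + 1 = 2
Population C: 1 + (0.78×2 + 0.22×1) = 2.78
Population D: 1 + 2 = 3
Population E: 1 + (0.16×2.78 + 0.7×2 + 0.14×3) = 3.2648
Population F: 1 + 3 = 4
Population G: 1 + 4 = 5
Population H: 1 + 5 = 6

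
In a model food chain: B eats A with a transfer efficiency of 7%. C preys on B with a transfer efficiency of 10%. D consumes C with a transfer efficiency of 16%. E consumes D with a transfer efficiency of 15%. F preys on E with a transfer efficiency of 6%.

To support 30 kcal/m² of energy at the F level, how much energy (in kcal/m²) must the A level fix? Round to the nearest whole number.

Cumulative transfer efficiency: 0.07 × 0.1 × 0.16 × 0.15 × 0.06 = 0.00001008
A energy = 30 / 0.00001008 = 2976190 kcal/m²

2976190 kcal/m²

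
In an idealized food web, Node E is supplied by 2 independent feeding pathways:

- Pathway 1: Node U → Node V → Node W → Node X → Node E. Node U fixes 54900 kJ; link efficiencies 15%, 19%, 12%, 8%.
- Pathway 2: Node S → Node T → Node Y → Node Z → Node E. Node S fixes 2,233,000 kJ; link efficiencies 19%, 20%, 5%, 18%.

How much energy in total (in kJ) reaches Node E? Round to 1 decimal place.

Pathway 1: 54900 × 0.15 × 0.19 × 0.12 × 0.08 = 15.02064 kJ
Pathway 2: 2233000 × 0.19 × 0.2 × 0.05 × 0.18 = 763.686 kJ
Total at Node E: 15.02064 + 763.686 = 778.70664 kJ

778.7 kJ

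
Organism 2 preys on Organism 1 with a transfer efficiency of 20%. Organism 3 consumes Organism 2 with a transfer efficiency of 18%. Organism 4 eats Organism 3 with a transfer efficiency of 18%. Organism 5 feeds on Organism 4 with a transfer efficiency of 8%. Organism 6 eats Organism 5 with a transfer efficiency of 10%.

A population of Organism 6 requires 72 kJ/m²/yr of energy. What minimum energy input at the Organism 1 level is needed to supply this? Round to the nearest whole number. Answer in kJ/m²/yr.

Cumulative transfer efficiency: 0.2 × 0.18 × 0.18 × 0.08 × 0.1 = 0.00005184
Organism 1 energy = 72 / 0.00005184 = 1388889 kJ/m²/yr

1388889 kJ/m²/yr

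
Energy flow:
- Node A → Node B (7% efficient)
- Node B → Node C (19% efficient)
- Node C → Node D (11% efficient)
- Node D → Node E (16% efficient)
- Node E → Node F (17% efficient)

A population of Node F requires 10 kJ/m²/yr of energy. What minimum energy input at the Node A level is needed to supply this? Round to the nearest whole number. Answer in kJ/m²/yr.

251297 kJ/m²/yr

Cumulative transfer efficiency: 0.07 × 0.19 × 0.11 × 0.16 × 0.17 = 0.0000397936
Node A energy = 10 / 0.0000397936 = 251297 kJ/m²/yr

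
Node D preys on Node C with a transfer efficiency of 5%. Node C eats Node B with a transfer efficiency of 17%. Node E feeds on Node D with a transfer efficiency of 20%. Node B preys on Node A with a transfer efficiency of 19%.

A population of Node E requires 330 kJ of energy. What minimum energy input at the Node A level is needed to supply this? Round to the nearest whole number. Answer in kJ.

Cumulative transfer efficiency: 0.19 × 0.17 × 0.05 × 0.2 = 0.000323
Node A energy = 330 / 0.000323 = 1021672 kJ

1021672 kJ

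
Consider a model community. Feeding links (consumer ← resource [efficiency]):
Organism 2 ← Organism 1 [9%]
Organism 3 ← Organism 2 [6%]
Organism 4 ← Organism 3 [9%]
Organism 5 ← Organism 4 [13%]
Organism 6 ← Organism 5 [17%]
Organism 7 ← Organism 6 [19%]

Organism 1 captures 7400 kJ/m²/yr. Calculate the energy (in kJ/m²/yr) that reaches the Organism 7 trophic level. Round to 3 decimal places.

0.015 kJ/m²/yr

Organism 2: 7400 × 0.09 = 666 kJ/m²/yr
Organism 3: 666 × 0.06 = 39.96 kJ/m²/yr
Organism 4: 39.96 × 0.09 = 3.5964 kJ/m²/yr
Organism 5: 3.5964 × 0.13 = 0.467532 kJ/m²/yr
Organism 6: 0.467532 × 0.17 = 0.07948044 kJ/m²/yr
Organism 7: 0.07948044 × 0.19 = 0.0151012836 kJ/m²/yr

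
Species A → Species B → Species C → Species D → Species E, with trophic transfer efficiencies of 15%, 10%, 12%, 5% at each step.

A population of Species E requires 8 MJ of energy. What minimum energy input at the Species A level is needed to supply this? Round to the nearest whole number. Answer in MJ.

88889 MJ

Cumulative transfer efficiency: 0.15 × 0.1 × 0.12 × 0.05 = 0.00009
Species A energy = 8 / 0.00009 = 88889 MJ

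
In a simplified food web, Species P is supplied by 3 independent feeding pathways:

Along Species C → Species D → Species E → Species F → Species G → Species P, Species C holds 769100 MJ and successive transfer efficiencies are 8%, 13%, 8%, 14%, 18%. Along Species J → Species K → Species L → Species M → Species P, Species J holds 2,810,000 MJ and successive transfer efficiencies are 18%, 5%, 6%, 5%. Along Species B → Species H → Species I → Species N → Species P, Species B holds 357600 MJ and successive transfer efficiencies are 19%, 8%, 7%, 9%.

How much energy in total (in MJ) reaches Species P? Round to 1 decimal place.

126.2 MJ

Via Species C: 769100 × 0.08 × 0.13 × 0.08 × 0.14 × 0.18 = 16.12525824 MJ
Via Species J: 2810000 × 0.18 × 0.05 × 0.06 × 0.05 = 75.87 MJ
Via Species B: 357600 × 0.19 × 0.08 × 0.07 × 0.09 = 34.243776 MJ
Total at Species P: 16.12525824 + 75.87 + 34.243776 = 126.23903424 MJ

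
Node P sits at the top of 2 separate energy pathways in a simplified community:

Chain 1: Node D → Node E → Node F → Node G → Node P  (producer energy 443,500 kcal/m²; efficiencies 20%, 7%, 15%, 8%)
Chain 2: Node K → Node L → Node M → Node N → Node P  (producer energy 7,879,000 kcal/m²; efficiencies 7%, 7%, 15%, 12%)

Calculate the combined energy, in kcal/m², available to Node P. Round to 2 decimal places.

Chain 1: 443500 × 0.2 × 0.07 × 0.15 × 0.08 = 74.508 kcal/m²
Chain 2: 7879000 × 0.07 × 0.07 × 0.15 × 0.12 = 694.9278 kcal/m²
Total at Node P: 74.508 + 694.9278 = 769.4358 kcal/m²

769.44 kcal/m²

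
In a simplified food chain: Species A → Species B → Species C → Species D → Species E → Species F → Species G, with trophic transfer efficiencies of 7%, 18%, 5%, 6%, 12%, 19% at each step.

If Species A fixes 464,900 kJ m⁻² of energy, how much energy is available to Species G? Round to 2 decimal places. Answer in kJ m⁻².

Species B: 464900 × 0.07 = 32543 kJ m⁻²
Species C: 32543 × 0.18 = 5857.74 kJ m⁻²
Species D: 5857.74 × 0.05 = 292.887 kJ m⁻²
Species E: 292.887 × 0.06 = 17.57322 kJ m⁻²
Species F: 17.57322 × 0.12 = 2.1087864 kJ m⁻²
Species G: 2.1087864 × 0.19 = 0.400669416 kJ m⁻²

0.40 kJ m⁻²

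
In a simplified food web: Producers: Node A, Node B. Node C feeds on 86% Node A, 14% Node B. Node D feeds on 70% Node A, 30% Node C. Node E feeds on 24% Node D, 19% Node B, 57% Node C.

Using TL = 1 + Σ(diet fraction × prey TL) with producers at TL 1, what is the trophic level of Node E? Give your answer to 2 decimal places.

2.88

Node C: 1 + (0.86×1 + 0.14×1) = 2
Node D: 1 + (0.7×1 + 0.3×2) = 2.3
Node E: 1 + (0.24×2.3 + 0.19×1 + 0.57×2) = 2.882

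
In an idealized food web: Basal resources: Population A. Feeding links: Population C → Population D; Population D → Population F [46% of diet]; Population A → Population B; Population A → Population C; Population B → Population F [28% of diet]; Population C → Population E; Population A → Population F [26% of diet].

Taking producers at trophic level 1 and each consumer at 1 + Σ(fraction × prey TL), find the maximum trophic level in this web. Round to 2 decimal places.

3.20

Population B: 1 + 1 = 2
Population C: 1 + 1 = 2
Population D: 1 + 2 = 3
Population E: 1 + 2 = 3
Population F: 1 + (0.26×1 + 0.28×2 + 0.46×3) = 3.2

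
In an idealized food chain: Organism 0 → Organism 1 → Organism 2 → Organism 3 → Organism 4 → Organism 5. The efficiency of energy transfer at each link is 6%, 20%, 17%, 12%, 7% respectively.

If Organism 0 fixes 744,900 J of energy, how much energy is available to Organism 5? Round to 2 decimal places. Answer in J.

Organism 1: 744900 × 0.06 = 44694 J
Organism 2: 44694 × 0.2 = 8938.8 J
Organism 3: 8938.8 × 0.17 = 1519.596 J
Organism 4: 1519.596 × 0.12 = 182.35152 J
Organism 5: 182.35152 × 0.07 = 12.7646064 J

12.76 J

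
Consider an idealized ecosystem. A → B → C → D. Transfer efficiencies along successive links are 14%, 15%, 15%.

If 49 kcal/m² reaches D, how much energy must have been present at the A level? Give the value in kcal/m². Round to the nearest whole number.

15556 kcal/m²

Cumulative transfer efficiency: 0.14 × 0.15 × 0.15 = 0.00315
A energy = 49 / 0.00315 = 15556 kcal/m²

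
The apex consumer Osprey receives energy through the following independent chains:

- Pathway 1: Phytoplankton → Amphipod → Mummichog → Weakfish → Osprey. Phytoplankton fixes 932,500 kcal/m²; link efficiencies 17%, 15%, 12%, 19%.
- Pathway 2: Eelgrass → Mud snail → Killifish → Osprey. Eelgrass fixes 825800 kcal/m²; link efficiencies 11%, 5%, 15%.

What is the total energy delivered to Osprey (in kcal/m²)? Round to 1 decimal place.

Pathway 1: 932500 × 0.17 × 0.15 × 0.12 × 0.19 = 542.1555 kcal/m²
Pathway 2: 825800 × 0.11 × 0.05 × 0.15 = 681.285 kcal/m²
Total at Osprey: 542.1555 + 681.285 = 1223.4405 kcal/m²

1223.4 kcal/m²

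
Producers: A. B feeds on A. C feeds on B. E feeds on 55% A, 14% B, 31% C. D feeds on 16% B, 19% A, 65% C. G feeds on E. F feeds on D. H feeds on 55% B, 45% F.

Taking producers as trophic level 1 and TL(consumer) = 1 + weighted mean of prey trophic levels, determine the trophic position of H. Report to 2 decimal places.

4.11

B: 1 + 1 = 2
C: 1 + 2 = 3
D: 1 + (0.16×2 + 0.19×1 + 0.65×3) = 3.46
E: 1 + (0.55×1 + 0.14×2 + 0.31×3) = 2.76
F: 1 + 3.46 = 4.46
G: 1 + 2.76 = 3.76
H: 1 + (0.55×2 + 0.45×4.46) = 4.107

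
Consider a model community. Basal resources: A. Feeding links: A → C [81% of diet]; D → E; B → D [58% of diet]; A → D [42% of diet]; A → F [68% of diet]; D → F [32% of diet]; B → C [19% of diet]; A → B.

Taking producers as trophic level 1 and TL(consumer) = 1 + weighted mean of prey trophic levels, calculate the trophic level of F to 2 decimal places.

2.51

B: 1 + 1 = 2
C: 1 + (0.81×1 + 0.19×2) = 2.19
D: 1 + (0.58×2 + 0.42×1) = 2.58
E: 1 + 2.58 = 3.58
F: 1 + (0.32×2.58 + 0.68×1) = 2.5056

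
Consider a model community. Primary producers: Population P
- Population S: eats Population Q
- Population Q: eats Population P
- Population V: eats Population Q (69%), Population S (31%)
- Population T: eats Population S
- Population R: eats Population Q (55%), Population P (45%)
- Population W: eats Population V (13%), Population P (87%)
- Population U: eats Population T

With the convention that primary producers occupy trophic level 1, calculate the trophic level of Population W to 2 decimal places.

Population Q: 1 + 1 = 2
Population R: 1 + (0.55×2 + 0.45×1) = 2.55
Population S: 1 + 2 = 3
Population T: 1 + 3 = 4
Population U: 1 + 4 = 5
Population V: 1 + (0.69×2 + 0.31×3) = 3.31
Population W: 1 + (0.13×3.31 + 0.87×1) = 2.3003

2.30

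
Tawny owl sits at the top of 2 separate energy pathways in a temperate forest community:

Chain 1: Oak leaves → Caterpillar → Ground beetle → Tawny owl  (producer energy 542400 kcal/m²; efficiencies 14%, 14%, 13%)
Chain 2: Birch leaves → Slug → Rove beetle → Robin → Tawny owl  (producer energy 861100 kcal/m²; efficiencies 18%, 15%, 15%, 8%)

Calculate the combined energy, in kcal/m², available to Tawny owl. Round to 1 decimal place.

Chain 1: 542400 × 0.14 × 0.14 × 0.13 = 1382.0352 kcal/m²
Chain 2: 861100 × 0.18 × 0.15 × 0.15 × 0.08 = 278.9964 kcal/m²
Total at Tawny owl: 1382.0352 + 278.9964 = 1661.0316 kcal/m²

1661.0 kcal/m²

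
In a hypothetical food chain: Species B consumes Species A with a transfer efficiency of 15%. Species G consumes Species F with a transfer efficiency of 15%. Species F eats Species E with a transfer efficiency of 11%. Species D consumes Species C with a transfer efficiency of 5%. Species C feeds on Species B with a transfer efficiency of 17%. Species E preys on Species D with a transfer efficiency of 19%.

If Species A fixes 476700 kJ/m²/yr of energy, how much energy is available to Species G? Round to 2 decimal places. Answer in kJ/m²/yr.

1.91 kJ/m²/yr

Species B: 476700 × 0.15 = 71505 kJ/m²/yr
Species C: 71505 × 0.17 = 12155.85 kJ/m²/yr
Species D: 12155.85 × 0.05 = 607.7925 kJ/m²/yr
Species E: 607.7925 × 0.19 = 115.480575 kJ/m²/yr
Species F: 115.480575 × 0.11 = 12.70286325 kJ/m²/yr
Species G: 12.70286325 × 0.15 = 1.9054294875 kJ/m²/yr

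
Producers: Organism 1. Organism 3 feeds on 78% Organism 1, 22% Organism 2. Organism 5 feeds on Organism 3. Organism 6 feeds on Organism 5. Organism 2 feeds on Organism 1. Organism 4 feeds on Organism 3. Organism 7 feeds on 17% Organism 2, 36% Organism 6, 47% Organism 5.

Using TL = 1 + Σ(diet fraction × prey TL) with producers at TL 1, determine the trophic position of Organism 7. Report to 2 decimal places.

Organism 2: 1 + 1 = 2
Organism 3: 1 + (0.78×1 + 0.22×2) = 2.22
Organism 4: 1 + 2.22 = 3.22
Organism 5: 1 + 2.22 = 3.22
Organism 6: 1 + 3.22 = 4.22
Organism 7: 1 + (0.17×2 + 0.36×4.22 + 0.47×3.22) = 4.3726

4.37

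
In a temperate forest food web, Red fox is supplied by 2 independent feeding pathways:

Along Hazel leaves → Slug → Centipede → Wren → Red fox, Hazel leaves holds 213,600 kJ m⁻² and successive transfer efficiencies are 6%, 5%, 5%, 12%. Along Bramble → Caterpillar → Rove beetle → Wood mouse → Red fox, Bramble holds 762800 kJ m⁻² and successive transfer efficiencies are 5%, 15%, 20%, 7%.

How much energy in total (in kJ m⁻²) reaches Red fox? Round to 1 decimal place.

83.9 kJ m⁻²

Via Hazel leaves: 213600 × 0.06 × 0.05 × 0.05 × 0.12 = 3.8448 kJ m⁻²
Via Bramble: 762800 × 0.05 × 0.15 × 0.2 × 0.07 = 80.094 kJ m⁻²
Total at Red fox: 3.8448 + 80.094 = 83.9388 kJ m⁻²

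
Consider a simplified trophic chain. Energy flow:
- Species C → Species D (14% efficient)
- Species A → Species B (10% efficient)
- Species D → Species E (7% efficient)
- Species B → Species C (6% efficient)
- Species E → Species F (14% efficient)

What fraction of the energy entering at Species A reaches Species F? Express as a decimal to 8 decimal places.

0.00000823

Product of link efficiencies: 0.1 × 0.06 × 0.14 × 0.07 × 0.14 = 0.000008232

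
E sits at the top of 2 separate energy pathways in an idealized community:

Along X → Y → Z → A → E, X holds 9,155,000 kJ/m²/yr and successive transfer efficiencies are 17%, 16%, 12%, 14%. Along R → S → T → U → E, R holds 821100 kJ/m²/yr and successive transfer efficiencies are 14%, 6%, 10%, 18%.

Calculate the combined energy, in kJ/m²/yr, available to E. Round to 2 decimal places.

4307.62 kJ/m²/yr

Via X: 9155000 × 0.17 × 0.16 × 0.12 × 0.14 = 4183.4688 kJ/m²/yr
Via R: 821100 × 0.14 × 0.06 × 0.1 × 0.18 = 124.15032 kJ/m²/yr
Total at E: 4183.4688 + 124.15032 = 4307.61912 kJ/m²/yr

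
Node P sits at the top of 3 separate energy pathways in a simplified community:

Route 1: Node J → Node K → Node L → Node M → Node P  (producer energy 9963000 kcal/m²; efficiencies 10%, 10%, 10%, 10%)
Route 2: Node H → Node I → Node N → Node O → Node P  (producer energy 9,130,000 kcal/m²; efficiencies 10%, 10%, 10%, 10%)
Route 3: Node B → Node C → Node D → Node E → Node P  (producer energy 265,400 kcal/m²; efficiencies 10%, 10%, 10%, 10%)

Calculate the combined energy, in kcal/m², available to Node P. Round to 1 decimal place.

1935.8 kcal/m²

Route 1: 9963000 × 0.1 × 0.1 × 0.1 × 0.1 = 996.3 kcal/m²
Route 2: 9130000 × 0.1 × 0.1 × 0.1 × 0.1 = 913 kcal/m²
Route 3: 265400 × 0.1 × 0.1 × 0.1 × 0.1 = 26.54 kcal/m²
Total at Node P: 996.3 + 913 + 26.54 = 1935.84 kcal/m²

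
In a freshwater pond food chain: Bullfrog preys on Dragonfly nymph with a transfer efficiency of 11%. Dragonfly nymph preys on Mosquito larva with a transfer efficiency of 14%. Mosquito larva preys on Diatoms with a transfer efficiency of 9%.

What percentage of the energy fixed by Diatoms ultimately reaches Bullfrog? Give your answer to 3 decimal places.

Product of link efficiencies: 0.09 × 0.14 × 0.11 = 0.001386
As a percentage: 0.001386 × 100 = 0.139%

0.139%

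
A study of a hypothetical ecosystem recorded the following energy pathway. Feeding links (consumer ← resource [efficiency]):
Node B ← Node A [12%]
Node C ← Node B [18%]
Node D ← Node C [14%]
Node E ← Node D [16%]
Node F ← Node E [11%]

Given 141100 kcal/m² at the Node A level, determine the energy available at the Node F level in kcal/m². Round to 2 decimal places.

7.51 kcal/m²

Node B: 141100 × 0.12 = 16932 kcal/m²
Node C: 16932 × 0.18 = 3047.76 kcal/m²
Node D: 3047.76 × 0.14 = 426.6864 kcal/m²
Node E: 426.6864 × 0.16 = 68.269824 kcal/m²
Node F: 68.269824 × 0.11 = 7.50968064 kcal/m²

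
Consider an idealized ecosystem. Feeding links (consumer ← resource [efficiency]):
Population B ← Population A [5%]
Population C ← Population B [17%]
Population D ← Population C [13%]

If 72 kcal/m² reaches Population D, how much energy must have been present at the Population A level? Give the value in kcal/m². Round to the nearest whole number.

65158 kcal/m²

Cumulative transfer efficiency: 0.05 × 0.17 × 0.13 = 0.001105
Population A energy = 72 / 0.001105 = 65158 kcal/m²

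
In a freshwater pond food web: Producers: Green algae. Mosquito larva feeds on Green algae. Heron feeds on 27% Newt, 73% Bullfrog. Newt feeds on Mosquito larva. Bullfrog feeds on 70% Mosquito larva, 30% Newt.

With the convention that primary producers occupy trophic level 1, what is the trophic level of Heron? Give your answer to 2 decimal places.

Mosquito larva: 1 + 1 = 2
Newt: 1 + 2 = 3
Bullfrog: 1 + (0.7×2 + 0.3×3) = 3.3
Heron: 1 + (0.27×3 + 0.73×3.3) = 4.219

4.22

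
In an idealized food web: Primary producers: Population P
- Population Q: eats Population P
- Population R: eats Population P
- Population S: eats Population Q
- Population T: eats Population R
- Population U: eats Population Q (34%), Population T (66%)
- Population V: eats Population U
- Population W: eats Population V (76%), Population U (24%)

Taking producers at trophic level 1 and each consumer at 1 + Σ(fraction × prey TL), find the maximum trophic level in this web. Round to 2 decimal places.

5.42

Population Q: 1 + 1 = 2
Population R: 1 + 1 = 2
Population S: 1 + 2 = 3
Population T: 1 + 2 = 3
Population U: 1 + (0.34×2 + 0.66×3) = 3.66
Population V: 1 + 3.66 = 4.66
Population W: 1 + (0.76×4.66 + 0.24×3.66) = 5.42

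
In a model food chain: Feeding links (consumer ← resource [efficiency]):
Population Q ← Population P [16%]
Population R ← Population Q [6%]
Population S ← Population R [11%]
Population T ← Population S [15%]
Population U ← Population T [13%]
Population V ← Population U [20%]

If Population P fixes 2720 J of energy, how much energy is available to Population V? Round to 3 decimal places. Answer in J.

0.011 J

Population Q: 2720 × 0.16 = 435.2 J
Population R: 435.2 × 0.06 = 26.112 J
Population S: 26.112 × 0.11 = 2.87232 J
Population T: 2.87232 × 0.15 = 0.430848 J
Population U: 0.430848 × 0.13 = 0.05601024 J
Population V: 0.05601024 × 0.2 = 0.011202048 J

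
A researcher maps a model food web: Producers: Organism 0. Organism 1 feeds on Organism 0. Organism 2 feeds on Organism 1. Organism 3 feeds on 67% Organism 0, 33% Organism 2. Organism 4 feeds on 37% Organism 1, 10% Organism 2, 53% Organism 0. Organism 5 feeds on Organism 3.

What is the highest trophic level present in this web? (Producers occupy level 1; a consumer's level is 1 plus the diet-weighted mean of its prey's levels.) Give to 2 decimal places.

3.66

Organism 1: 1 + 1 = 2
Organism 2: 1 + 2 = 3
Organism 3: 1 + (0.67×1 + 0.33×3) = 2.66
Organism 4: 1 + (0.37×2 + 0.1×3 + 0.53×1) = 2.57
Organism 5: 1 + 2.66 = 3.66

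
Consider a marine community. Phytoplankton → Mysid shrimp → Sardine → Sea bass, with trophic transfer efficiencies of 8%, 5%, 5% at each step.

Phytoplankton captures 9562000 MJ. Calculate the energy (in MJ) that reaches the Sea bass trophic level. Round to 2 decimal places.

Mysid shrimp: 9562000 × 0.08 = 764960 MJ
Sardine: 764960 × 0.05 = 38248 MJ
Sea bass: 38248 × 0.05 = 1912.4 MJ

1912.40 MJ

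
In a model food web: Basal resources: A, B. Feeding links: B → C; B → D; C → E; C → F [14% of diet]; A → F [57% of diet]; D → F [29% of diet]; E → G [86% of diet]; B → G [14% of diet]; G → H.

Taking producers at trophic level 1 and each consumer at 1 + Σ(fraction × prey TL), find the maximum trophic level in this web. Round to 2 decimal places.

4.72

C: 1 + 1 = 2
D: 1 + 1 = 2
E: 1 + 2 = 3
F: 1 + (0.14×2 + 0.57×1 + 0.29×2) = 2.43
G: 1 + (0.86×3 + 0.14×1) = 3.72
H: 1 + 3.72 = 4.72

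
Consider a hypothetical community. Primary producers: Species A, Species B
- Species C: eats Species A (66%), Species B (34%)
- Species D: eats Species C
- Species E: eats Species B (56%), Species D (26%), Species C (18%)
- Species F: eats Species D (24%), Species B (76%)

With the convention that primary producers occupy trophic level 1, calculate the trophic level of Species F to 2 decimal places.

2.48

Species C: 1 + (0.66×1 + 0.34×1) = 2
Species D: 1 + 2 = 3
Species E: 1 + (0.56×1 + 0.26×3 + 0.18×2) = 2.7
Species F: 1 + (0.24×3 + 0.76×1) = 2.48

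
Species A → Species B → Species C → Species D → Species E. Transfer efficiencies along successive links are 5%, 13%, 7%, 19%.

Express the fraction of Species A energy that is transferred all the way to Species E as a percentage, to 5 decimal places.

0.00865%

Product of link efficiencies: 0.05 × 0.13 × 0.07 × 0.19 = 0.00008645
As a percentage: 0.00008645 × 100 = 0.00865%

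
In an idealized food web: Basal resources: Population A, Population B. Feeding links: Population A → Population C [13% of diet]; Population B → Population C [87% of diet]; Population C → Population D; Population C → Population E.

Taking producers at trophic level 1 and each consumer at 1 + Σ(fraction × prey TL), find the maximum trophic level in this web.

3

Population C: 1 + (0.87×1 + 0.13×1) = 2
Population D: 1 + 2 = 3
Population E: 1 + 2 = 3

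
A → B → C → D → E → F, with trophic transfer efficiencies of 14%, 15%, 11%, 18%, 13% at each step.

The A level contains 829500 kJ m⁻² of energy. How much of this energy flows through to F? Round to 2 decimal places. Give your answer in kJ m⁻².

44.84 kJ m⁻²

B: 829500 × 0.14 = 116130 kJ m⁻²
C: 116130 × 0.15 = 17419.5 kJ m⁻²
D: 17419.5 × 0.11 = 1916.145 kJ m⁻²
E: 1916.145 × 0.18 = 344.9061 kJ m⁻²
F: 344.9061 × 0.13 = 44.837793 kJ m⁻²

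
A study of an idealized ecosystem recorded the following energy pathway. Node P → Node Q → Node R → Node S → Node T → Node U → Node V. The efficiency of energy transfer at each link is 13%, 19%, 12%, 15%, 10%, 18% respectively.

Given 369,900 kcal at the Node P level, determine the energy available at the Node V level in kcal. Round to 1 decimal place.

3.0 kcal

Node Q: 369900 × 0.13 = 48087 kcal
Node R: 48087 × 0.19 = 9136.53 kcal
Node S: 9136.53 × 0.12 = 1096.3836 kcal
Node T: 1096.3836 × 0.15 = 164.45754 kcal
Node U: 164.45754 × 0.1 = 16.445754 kcal
Node V: 16.445754 × 0.18 = 2.96023572 kcal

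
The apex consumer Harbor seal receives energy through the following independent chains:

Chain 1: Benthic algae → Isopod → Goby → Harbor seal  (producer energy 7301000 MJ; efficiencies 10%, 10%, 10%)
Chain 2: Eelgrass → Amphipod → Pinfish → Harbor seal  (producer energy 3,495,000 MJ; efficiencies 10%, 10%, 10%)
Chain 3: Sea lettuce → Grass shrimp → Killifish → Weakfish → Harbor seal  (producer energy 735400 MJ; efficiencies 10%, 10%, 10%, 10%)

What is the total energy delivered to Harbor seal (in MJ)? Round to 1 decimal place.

Chain 1: 7301000 × 0.1 × 0.1 × 0.1 = 7301 MJ
Chain 2: 3495000 × 0.1 × 0.1 × 0.1 = 3495 MJ
Chain 3: 735400 × 0.1 × 0.1 × 0.1 × 0.1 = 73.54 MJ
Total at Harbor seal: 7301 + 3495 + 73.54 = 10869.54 MJ

10869.5 MJ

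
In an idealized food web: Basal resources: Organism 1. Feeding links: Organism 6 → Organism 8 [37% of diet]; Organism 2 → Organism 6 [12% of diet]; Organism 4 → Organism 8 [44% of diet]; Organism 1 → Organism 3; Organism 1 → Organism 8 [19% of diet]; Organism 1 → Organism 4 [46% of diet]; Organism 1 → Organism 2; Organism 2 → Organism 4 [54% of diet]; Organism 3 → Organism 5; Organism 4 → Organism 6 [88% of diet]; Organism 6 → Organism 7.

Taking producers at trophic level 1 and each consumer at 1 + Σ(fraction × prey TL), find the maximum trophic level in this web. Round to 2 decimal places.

4.48

Organism 2: 1 + 1 = 2
Organism 3: 1 + 1 = 2
Organism 4: 1 + (0.54×2 + 0.46×1) = 2.54
Organism 5: 1 + 2 = 3
Organism 6: 1 + (0.88×2.54 + 0.12×2) = 3.4752
Organism 7: 1 + 3.4752 = 4.4752
Organism 8: 1 + (0.44×2.54 + 0.19×1 + 0.37×3.4752) = 3.593424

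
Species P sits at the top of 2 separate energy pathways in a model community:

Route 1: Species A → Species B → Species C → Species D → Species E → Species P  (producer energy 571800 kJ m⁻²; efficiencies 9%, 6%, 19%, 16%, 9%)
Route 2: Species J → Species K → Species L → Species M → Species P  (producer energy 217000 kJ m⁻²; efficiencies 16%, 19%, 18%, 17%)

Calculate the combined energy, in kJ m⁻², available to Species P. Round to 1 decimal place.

210.3 kJ m⁻²

Route 1: 571800 × 0.09 × 0.06 × 0.19 × 0.16 × 0.09 = 8.44800192 kJ m⁻²
Route 2: 217000 × 0.16 × 0.19 × 0.18 × 0.17 = 201.86208 kJ m⁻²
Total at Species P: 8.44800192 + 201.86208 = 210.31008192 kJ m⁻²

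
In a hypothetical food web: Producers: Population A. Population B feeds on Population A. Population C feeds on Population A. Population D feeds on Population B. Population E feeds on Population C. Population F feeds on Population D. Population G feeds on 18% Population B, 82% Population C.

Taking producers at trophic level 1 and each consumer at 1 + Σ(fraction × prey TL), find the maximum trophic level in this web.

Population B: 1 + 1 = 2
Population C: 1 + 1 = 2
Population D: 1 + 2 = 3
Population E: 1 + 2 = 3
Population F: 1 + 3 = 4
Population G: 1 + (0.18×2 + 0.82×2) = 3

4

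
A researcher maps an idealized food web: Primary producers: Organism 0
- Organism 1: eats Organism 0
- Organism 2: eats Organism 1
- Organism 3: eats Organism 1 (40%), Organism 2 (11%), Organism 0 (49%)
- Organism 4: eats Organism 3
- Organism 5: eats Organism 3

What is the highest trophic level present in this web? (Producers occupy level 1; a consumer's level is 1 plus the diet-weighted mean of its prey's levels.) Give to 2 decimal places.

Organism 1: 1 + 1 = 2
Organism 2: 1 + 2 = 3
Organism 3: 1 + (0.4×2 + 0.11×3 + 0.49×1) = 2.62
Organism 4: 1 + 2.62 = 3.62
Organism 5: 1 + 2.62 = 3.62

3.62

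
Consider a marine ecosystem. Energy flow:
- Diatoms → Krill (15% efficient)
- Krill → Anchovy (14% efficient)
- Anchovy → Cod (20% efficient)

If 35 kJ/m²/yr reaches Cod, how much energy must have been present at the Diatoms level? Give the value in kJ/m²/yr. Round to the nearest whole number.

8333 kJ/m²/yr

Cumulative transfer efficiency: 0.15 × 0.14 × 0.2 = 0.0042
Diatoms energy = 35 / 0.0042 = 8333 kJ/m²/yr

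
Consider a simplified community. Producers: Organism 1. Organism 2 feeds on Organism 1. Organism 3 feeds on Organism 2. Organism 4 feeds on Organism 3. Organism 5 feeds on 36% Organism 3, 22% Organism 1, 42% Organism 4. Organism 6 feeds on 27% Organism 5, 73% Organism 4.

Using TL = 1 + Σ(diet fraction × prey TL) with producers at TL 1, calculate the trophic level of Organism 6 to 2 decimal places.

4.99

Organism 2: 1 + 1 = 2
Organism 3: 1 + 2 = 3
Organism 4: 1 + 3 = 4
Organism 5: 1 + (0.36×3 + 0.22×1 + 0.42×4) = 3.98
Organism 6: 1 + (0.27×3.98 + 0.73×4) = 4.9946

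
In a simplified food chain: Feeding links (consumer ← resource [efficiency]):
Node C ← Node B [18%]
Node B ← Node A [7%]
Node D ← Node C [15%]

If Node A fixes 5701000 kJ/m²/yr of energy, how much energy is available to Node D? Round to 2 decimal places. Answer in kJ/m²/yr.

10774.89 kJ/m²/yr

Node B: 5701000 × 0.07 = 399070 kJ/m²/yr
Node C: 399070 × 0.18 = 71832.6 kJ/m²/yr
Node D: 71832.6 × 0.15 = 10774.89 kJ/m²/yr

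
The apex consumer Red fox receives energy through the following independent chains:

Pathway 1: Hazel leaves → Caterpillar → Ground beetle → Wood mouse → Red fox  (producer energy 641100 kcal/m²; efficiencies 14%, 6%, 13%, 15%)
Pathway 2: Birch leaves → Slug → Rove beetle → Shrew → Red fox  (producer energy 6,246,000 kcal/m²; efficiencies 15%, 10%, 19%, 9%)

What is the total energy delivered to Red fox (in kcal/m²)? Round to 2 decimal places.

Pathway 1: 641100 × 0.14 × 0.06 × 0.13 × 0.15 = 105.01218 kcal/m²
Pathway 2: 6246000 × 0.15 × 0.1 × 0.19 × 0.09 = 1602.099 kcal/m²
Total at Red fox: 105.01218 + 1602.099 = 1707.11118 kcal/m²

1707.11 kcal/m²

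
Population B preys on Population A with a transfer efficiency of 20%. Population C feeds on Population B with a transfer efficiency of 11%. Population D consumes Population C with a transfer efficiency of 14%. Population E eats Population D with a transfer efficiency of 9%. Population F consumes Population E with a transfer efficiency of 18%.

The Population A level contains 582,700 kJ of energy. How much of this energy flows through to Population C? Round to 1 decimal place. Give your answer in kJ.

Population B: 582700 × 0.2 = 116540 kJ
Population C: 116540 × 0.11 = 12819.4 kJ

12819.4 kJ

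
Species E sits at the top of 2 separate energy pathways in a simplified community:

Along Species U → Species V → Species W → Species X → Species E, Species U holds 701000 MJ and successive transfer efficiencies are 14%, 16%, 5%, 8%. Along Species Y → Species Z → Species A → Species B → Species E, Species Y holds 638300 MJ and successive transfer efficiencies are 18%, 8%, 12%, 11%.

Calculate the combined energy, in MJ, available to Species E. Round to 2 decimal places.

Via Species U: 701000 × 0.14 × 0.16 × 0.05 × 0.08 = 62.8096 MJ
Via Species Y: 638300 × 0.18 × 0.08 × 0.12 × 0.11 = 121.328064 MJ
Total at Species E: 62.8096 + 121.328064 = 184.137664 MJ

184.14 MJ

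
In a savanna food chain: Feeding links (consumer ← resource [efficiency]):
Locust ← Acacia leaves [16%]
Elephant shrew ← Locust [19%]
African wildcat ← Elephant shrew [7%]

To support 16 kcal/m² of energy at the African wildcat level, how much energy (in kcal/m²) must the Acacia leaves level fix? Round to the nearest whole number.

7519 kcal/m²

Cumulative transfer efficiency: 0.16 × 0.19 × 0.07 = 0.002128
Acacia leaves energy = 16 / 0.002128 = 7519 kcal/m²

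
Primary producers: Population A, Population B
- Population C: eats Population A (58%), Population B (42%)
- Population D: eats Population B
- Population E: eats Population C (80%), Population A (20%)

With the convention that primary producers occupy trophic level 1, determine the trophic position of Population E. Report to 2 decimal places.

2.80

Population C: 1 + (0.58×1 + 0.42×1) = 2
Population D: 1 + 1 = 2
Population E: 1 + (0.8×2 + 0.2×1) = 2.8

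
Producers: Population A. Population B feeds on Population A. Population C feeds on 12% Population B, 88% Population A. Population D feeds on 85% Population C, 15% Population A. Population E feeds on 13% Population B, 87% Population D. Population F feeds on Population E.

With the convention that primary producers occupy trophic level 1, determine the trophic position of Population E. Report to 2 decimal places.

Population B: 1 + 1 = 2
Population C: 1 + (0.12×2 + 0.88×1) = 2.12
Population D: 1 + (0.85×2.12 + 0.15×1) = 2.952
Population E: 1 + (0.13×2 + 0.87×2.952) = 3.82824
Population F: 1 + 3.82824 = 4.82824

3.83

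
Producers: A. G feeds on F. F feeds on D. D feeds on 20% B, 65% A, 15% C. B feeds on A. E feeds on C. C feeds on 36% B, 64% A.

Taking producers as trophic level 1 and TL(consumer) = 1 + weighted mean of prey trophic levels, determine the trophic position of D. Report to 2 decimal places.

2.40

B: 1 + 1 = 2
C: 1 + (0.36×2 + 0.64×1) = 2.36
D: 1 + (0.2×2 + 0.65×1 + 0.15×2.36) = 2.404
E: 1 + 2.36 = 3.36
F: 1 + 2.404 = 3.404
G: 1 + 3.404 = 4.404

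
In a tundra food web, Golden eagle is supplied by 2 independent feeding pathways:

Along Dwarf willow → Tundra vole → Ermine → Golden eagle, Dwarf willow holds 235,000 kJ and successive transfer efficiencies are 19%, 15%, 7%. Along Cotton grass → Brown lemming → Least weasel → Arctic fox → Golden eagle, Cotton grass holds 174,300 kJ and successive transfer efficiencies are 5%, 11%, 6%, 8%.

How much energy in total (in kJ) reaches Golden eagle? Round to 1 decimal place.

473.4 kJ

Via Dwarf willow: 235000 × 0.19 × 0.15 × 0.07 = 468.825 kJ
Via Cotton grass: 174300 × 0.05 × 0.11 × 0.06 × 0.08 = 4.60152 kJ
Total at Golden eagle: 468.825 + 4.60152 = 473.42652 kJ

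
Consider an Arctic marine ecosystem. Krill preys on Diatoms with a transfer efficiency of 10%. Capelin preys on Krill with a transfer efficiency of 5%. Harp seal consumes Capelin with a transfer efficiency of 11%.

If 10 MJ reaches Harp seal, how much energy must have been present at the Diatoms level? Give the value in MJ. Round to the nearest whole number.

Cumulative transfer efficiency: 0.1 × 0.05 × 0.11 = 0.00055
Diatoms energy = 10 / 0.00055 = 18182 MJ

18182 MJ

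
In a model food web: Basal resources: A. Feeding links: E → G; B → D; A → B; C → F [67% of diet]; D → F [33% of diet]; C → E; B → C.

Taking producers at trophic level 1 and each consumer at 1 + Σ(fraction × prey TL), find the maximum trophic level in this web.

B: 1 + 1 = 2
C: 1 + 2 = 3
D: 1 + 2 = 3
E: 1 + 3 = 4
F: 1 + (0.67×3 + 0.33×3) = 4
G: 1 + 4 = 5

5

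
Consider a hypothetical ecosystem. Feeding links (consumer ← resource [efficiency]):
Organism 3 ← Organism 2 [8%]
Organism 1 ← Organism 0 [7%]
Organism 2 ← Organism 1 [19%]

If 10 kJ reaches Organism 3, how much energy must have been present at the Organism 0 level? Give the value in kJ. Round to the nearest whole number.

Cumulative transfer efficiency: 0.07 × 0.19 × 0.08 = 0.001064
Organism 0 energy = 10 / 0.001064 = 9398 kJ

9398 kJ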